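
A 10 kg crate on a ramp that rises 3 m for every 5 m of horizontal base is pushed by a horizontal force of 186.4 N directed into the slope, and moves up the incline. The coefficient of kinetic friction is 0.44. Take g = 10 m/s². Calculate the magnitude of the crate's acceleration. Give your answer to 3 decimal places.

The horizontal push has components F cos 30.96° = 186.4 × 0.8575 = 159.838 N up the incline and F sin 30.96° = 186.4 × 0.5145 = 95.903 N pressing into the surface.
The normal force is therefore N = mg cos 30.96° + F sin 30.96° = 85.750 + 95.903 = 181.653 N, and kinetic friction down the slope is μN = 0.44 × 181.653 = 79.927 N.
Along the incline: F cos 30.96° − mg sin 30.96° − μN = ma, so 159.838 − 51.450 − 79.927 = 10 a, giving a = 2.8461 m/s².

2.846 m/s²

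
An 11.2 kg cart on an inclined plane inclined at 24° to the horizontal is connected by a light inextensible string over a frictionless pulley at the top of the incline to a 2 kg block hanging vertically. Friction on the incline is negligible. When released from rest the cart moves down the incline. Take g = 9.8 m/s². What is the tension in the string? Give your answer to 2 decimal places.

For the cart on the incline: the weight component along the slope is m₁g sin 24° = 11.2 × 9.8 × 0.4067 = 44.639 N and the normal force is N = m₁g cos 24° = 100.271 N.
Newton's second law for the cart (down-slope positive): 44.639 − T = 11.2 a. For the hanging block (upward positive): T − 2 × 9.8 = 2 a.
Adding the two equations eliminates T: 25.039 = 13.2 a, so a = 1.8969 m/s².
Then from the hanging block's equation, T = 2 × (9.8 + 1.8969) = 23.394 N.

23.39 N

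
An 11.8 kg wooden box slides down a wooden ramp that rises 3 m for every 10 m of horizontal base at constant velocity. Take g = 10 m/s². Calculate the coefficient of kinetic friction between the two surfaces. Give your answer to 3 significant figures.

At constant velocity the net force along the incline is zero: mg sin 16.70° = μ mg cos 16.70°.
So μ = tan 16.70° = 0.2873 / 0.9578 = 0.3000.

0.300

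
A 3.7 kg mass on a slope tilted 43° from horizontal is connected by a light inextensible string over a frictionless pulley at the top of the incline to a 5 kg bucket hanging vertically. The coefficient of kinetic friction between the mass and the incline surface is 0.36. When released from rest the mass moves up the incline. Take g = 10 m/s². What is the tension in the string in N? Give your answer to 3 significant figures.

41.4 N

For the mass on the incline: the weight component along the slope is m₁g sin 43° = 3.7 × 10 × 0.6820 = 25.234 N and the normal force is N = m₁g cos 43° = 27.060 N.
Kinetic friction opposes the mass's motion up the incline: f = μN = 0.36 × 27.060 = 9.742 N acting down the slope.
Newton's second law for the mass (up-slope positive): T − 25.234 − 9.742 = 3.7 a. For the hanging bucket (downward positive): 5 × 10 − T = 5 a.
Adding the two equations eliminates T: 15.024 = 8.7 a, so a = 1.7269 m/s².
Then from the hanging bucket's equation, T = 5 × (10 − 1.7269) = 41.365 N.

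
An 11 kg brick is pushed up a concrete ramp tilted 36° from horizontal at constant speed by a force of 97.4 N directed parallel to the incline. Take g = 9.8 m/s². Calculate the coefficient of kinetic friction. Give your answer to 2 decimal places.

0.39

At constant speed ΣF = 0 along the incline. The applied 97.4 N acts up the slope; the weight component mg sin 36° = 63.363 N and kinetic friction μN both act down the slope.
So 97.4 = 63.363 + μ × 87.212, giving μ = (97.4 − 63.363) / 87.212 = 0.3903.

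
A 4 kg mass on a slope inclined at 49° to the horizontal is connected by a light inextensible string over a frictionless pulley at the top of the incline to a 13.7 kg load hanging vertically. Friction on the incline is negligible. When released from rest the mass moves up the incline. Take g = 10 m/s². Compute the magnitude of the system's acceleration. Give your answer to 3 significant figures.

For the mass on the incline: the weight component along the slope is m₁g sin 49° = 4 × 10 × 0.7547 = 30.188 N and the normal force is N = m₁g cos 49° = 26.242 N.
Newton's second law for the mass (up-slope positive): T − 30.188 = 4 a. For the hanging load (downward positive): 13.7 × 10 − T = 13.7 a.
Adding the two equations eliminates T: 106.812 = 17.7 a, so a = 6.0346 m/s².

6.03 m/s²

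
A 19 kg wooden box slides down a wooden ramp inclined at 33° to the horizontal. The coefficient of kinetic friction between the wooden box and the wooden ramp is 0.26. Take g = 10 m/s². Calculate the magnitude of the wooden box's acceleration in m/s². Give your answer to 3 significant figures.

Resolving the weight along the incline: the component pulling the wooden box down the slope is mg sin 33° = 19 × 10 × 0.5446 = 103.474 N, and the normal force is N = mg cos 33° = 19 × 10 × 0.8387 = 159.353 N.
Kinetic friction acts up the slope with magnitude f = μN = 0.26 × 159.353 = 41.432 N.
Net force along the incline is 103.474 − 41.432 = 62.042 N, so a = 62.042 / 19 = 3.2654 m/s².

3.27 m/s²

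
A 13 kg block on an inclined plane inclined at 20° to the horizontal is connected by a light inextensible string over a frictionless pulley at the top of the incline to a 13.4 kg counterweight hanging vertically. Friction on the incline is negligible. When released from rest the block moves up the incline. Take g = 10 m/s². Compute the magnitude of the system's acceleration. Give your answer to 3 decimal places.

3.392 m/s²

For the block on the incline: the weight component along the slope is m₁g sin 20° = 13 × 10 × 0.3420 = 44.460 N and the normal force is N = m₁g cos 20° = 122.160 N.
Newton's second law for the block (up-slope positive): T − 44.460 = 13 a. For the hanging counterweight (downward positive): 13.4 × 10 − T = 13.4 a.
Adding the two equations eliminates T: 89.540 = 26.4 a, so a = 3.3917 m/s².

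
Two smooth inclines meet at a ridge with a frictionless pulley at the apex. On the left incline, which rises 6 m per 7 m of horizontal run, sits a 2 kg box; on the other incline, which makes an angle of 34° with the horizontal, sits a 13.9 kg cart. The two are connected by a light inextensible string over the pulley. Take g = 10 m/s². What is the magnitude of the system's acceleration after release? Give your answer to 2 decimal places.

Resolve each weight along its own incline: the 2 kg mass has component 2 × 10 × sin 40.60° = 13.016 N down its slope, and the 13.9 kg mass has 13.9 × 10 × sin 34° = 77.728 N down its slope.
The 13.9 kg side's 77.728 N exceeds the other side's 13.016 N, so that mass slides down and the 2 kg mass slides up. Taking that direction as positive, Newton's second law for the whole system gives 77.728 − 13.016 = (2 + 13.9) a, so a = 64.712 / 15.9 = 4.0699 m/s².

4.07 m/s²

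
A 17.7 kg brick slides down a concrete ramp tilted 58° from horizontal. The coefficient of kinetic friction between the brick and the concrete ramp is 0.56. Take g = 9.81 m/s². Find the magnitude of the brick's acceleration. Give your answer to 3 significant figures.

5.41 m/s²

Resolving the weight along the incline: the component pulling the brick down the slope is mg sin 58° = 17.7 × 9.81 × 0.8480 = 147.244 N, and the normal force is N = mg cos 58° = 17.7 × 9.81 × 0.5299 = 92.010 N.
Kinetic friction acts up the slope with magnitude f = μN = 0.56 × 92.010 = 51.526 N.
Net force along the incline is 147.244 − 51.526 = 95.718 N, so a = 95.718 / 17.7 = 5.4078 m/s².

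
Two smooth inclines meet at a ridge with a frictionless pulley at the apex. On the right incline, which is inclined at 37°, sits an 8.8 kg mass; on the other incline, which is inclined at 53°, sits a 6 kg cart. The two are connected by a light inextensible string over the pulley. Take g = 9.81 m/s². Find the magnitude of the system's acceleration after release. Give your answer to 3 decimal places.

Resolve each weight along its own incline: the 8.8 kg mass has component 8.8 × 9.81 × sin 37° = 51.953 N down its slope, and the 6 kg mass has 6 × 9.81 × sin 53° = 47.008 N down its slope.
The 8.8 kg side's 51.953 N exceeds the other side's 47.008 N, so that mass slides down and the 6 kg mass slides up. Taking that direction as positive, Newton's second law for the whole system gives 51.953 − 47.008 = (8.8 + 6) a, so a = 4.945 / 14.8 = 0.3341 m/s².

0.334 m/s²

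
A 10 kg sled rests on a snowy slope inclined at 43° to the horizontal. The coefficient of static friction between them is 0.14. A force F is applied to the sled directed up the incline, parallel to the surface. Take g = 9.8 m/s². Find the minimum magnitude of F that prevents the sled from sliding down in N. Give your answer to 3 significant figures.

56.8 N

The normal force is N = mg cos 43° = 71.673 N. With F at its minimum the sled is on the verge of sliding down, so static friction is at its maximum μ_s N = 0.14 × 71.673 = 10.034 N and acts up the slope.
Equilibrium along the incline: F + μ_s N = mg sin 43°, so F = 66.836 − 10.034 = 56.802 N.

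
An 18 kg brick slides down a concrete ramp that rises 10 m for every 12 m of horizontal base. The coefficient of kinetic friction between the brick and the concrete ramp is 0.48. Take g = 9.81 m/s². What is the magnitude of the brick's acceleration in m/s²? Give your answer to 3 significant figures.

Resolving the weight along the incline: the component pulling the brick down the slope is mg sin 39.81° = 18 × 9.81 × 0.6402 = 113.047 N, and the normal force is N = mg cos 39.81° = 18 × 9.81 × 0.7682 = 135.649 N.
Kinetic friction acts up the slope with magnitude f = μN = 0.48 × 135.649 = 65.112 N.
Net force along the incline is 113.047 − 65.112 = 47.935 N, so a = 47.935 / 18 = 2.6631 m/s².

2.66 m/s²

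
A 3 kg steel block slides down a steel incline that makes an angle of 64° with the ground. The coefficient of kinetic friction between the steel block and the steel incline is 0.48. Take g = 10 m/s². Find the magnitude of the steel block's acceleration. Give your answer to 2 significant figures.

Resolving the weight along the incline: the component pulling the steel block down the slope is mg sin 64° = 3 × 10 × 0.8988 = 26.964 N, and the normal force is N = mg cos 64° = 3 × 10 × 0.4384 = 13.152 N.
Kinetic friction acts up the slope with magnitude f = μN = 0.48 × 13.152 = 6.313 N.
Net force along the incline is 26.964 − 6.313 = 20.651 N, so a = 20.651 / 3 = 6.8837 m/s².

6.9 m/s²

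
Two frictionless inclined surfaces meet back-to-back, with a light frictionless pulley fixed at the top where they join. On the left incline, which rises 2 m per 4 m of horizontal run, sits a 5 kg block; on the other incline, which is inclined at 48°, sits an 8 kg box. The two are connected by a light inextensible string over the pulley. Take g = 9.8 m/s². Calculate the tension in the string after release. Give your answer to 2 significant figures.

Resolve each weight along its own incline: the 5 kg mass has component 5 × 9.8 × sin 26.57° = 21.913 N down its slope, and the 8 kg mass has 8 × 9.8 × sin 48° = 58.263 N down its slope.
The 8 kg side's 58.263 N exceeds the other side's 21.913 N, so that mass slides down and the 5 kg mass slides up. Taking that direction as positive, Newton's second law for the whole system gives 58.263 − 21.913 = (5 + 8) a, so a = 36.350 / 13 = 2.7962 m/s².
For the 5 kg mass (up-slope positive): T − 21.913 = 5 × 2.7962, so T = 35.894 N.

36 N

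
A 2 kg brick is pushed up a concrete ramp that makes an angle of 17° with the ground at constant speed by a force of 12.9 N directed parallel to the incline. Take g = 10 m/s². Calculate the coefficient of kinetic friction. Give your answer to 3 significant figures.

At constant speed ΣF = 0 along the incline. The applied 12.9 N acts up the slope; the weight component mg sin 17° = 5.847 N and kinetic friction μN both act down the slope.
So 12.9 = 5.847 + μ × 19.126, giving μ = (12.9 − 5.847) / 19.126 = 0.3688.

0.369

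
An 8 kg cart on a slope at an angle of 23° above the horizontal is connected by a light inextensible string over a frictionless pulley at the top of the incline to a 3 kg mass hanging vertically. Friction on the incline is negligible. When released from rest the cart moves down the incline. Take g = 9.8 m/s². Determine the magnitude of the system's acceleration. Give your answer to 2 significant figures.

For the cart on the incline: the weight component along the slope is m₁g sin 23° = 8 × 9.8 × 0.3907 = 30.631 N and the normal force is N = m₁g cos 23° = 72.168 N.
Newton's second law for the cart (down-slope positive): 30.631 − T = 8 a. For the hanging mass (upward positive): T − 3 × 9.8 = 3 a.
Adding the two equations eliminates T: 1.231 = 11 a, so a = 0.1119 m/s².

0.11 m/s²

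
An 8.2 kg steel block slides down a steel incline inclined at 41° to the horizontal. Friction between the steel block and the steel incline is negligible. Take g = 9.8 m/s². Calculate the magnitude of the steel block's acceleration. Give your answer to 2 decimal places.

6.43 m/s²

Resolving the weight along the incline: the component pulling the steel block down the slope is mg sin 41° = 8.2 × 9.8 × 0.6561 = 52.724 N, and the normal force is N = mg cos 41° = 8.2 × 9.8 × 0.7547 = 60.648 N.
With no friction the net force along the incline is 52.724 N, so a = g sin 41° = 52.724 / 8.2 = 6.4298 m/s².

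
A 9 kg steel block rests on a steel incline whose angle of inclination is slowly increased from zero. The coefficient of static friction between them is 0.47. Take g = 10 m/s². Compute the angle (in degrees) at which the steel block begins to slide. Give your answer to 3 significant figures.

At the threshold of sliding, static friction is at its maximum μ_s N and exactly balances the weight component along the incline: mg sin θ = μ_s mg cos θ.
Hence tan θ = μ_s = 0.47, so θ = arctan(0.47) = 25.1735°.

25.2°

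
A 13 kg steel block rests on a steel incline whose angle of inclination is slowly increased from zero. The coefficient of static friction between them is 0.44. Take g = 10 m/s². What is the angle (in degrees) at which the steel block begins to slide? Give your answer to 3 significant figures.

At the threshold of sliding, static friction is at its maximum μ_s N and exactly balances the weight component along the incline: mg sin θ = μ_s mg cos θ.
Hence tan θ = μ_s = 0.44, so θ = arctan(0.44) = 23.7495°.

23.7°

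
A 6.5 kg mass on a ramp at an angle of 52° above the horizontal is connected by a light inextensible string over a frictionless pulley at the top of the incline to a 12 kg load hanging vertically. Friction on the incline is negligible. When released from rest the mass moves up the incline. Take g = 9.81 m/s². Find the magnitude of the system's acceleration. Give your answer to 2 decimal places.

For the mass on the incline: the weight component along the slope is m₁g sin 52° = 6.5 × 9.81 × 0.7880 = 50.247 N and the normal force is N = m₁g cos 52° = 39.258 N.
Newton's second law for the mass (up-slope positive): T − 50.247 = 6.5 a. For the hanging load (downward positive): 12 × 9.81 − T = 12 a.
Adding the two equations eliminates T: 67.473 = 18.5 a, so a = 3.6472 m/s².

3.65 m/s²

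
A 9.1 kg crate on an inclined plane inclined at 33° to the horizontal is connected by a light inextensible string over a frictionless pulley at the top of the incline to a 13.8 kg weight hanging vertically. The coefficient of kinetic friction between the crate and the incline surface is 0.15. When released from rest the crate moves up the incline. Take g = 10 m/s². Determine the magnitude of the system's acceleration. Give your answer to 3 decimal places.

3.362 m/s²

For the crate on the incline: the weight component along the slope is m₁g sin 33° = 9.1 × 10 × 0.5446 = 49.559 N and the normal force is N = m₁g cos 33° = 76.319 N.
Kinetic friction opposes the crate's motion up the incline: f = μN = 0.15 × 76.319 = 11.448 N acting down the slope.
Newton's second law for the crate (up-slope positive): T − 49.559 − 11.448 = 9.1 a. For the hanging weight (downward positive): 13.8 × 10 − T = 13.8 a.
Adding the two equations eliminates T: 76.993 = 22.9 a, so a = 3.3621 m/s².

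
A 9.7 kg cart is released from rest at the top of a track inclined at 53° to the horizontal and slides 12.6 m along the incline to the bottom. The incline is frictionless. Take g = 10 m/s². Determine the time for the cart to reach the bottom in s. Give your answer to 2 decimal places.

The weight component along the incline is mg sin 53° = 77.468 N and the normal force is N = mg cos 53° = 58.376 N.
With no friction, a = g sin 53° = 7.9864 m/s².
Starting from rest, L = ½at², so t = √(2L/a) = √(2 × 12.6 / 7.9864) = 1.7763 s.

1.78 s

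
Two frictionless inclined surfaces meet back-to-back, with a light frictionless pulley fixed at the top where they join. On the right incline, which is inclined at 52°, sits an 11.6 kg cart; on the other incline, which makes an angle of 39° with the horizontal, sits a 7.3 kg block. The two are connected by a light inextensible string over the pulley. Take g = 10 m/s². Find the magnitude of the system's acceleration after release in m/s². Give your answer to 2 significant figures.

Resolve each weight along its own incline: the 11.6 kg mass has component 11.6 × 10 × sin 52° = 91.409 N down its slope, and the 7.3 kg mass has 7.3 × 10 × sin 39° = 45.940 N down its slope.
The 11.6 kg side's 91.409 N exceeds the other side's 45.940 N, so that mass slides down and the 7.3 kg mass slides up. Taking that direction as positive, Newton's second law for the whole system gives 91.409 − 45.940 = (11.6 + 7.3) a, so a = 45.469 / 18.9 = 2.4058 m/s².

2.4 m/s²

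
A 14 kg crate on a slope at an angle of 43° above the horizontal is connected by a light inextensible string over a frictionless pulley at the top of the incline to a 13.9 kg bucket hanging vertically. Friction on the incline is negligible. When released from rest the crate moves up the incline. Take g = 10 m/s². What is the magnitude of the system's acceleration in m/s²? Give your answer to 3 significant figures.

1.56 m/s²

For the crate on the incline: the weight component along the slope is m₁g sin 43° = 14 × 10 × 0.6820 = 95.480 N and the normal force is N = m₁g cos 43° = 102.390 N.
Newton's second law for the crate (up-slope positive): T − 95.480 = 14 a. For the hanging bucket (downward positive): 13.9 × 10 − T = 13.9 a.
Adding the two equations eliminates T: 43.520 = 27.9 a, so a = 1.5599 m/s².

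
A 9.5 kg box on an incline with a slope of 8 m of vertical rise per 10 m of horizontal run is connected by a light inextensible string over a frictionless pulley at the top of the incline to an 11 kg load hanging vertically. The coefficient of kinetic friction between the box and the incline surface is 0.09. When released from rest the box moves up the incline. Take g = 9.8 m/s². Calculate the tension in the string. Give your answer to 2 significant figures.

For the box on the incline: the weight component along the slope is m₁g sin 38.66° = 9.5 × 9.8 × 0.6247 = 58.160 N and the normal force is N = m₁g cos 38.66° = 72.699 N.
Kinetic friction opposes the box's motion up the incline: f = μN = 0.09 × 72.699 = 6.543 N acting down the slope.
Newton's second law for the box (up-slope positive): T − 58.160 − 6.543 = 9.5 a. For the hanging load (downward positive): 11 × 9.8 − T = 11 a.
Adding the two equations eliminates T: 43.097 = 20.5 a, so a = 2.1023 m/s².
Then from the hanging load's equation, T = 11 × (9.8 − 2.1023) = 84.675 N.

85 N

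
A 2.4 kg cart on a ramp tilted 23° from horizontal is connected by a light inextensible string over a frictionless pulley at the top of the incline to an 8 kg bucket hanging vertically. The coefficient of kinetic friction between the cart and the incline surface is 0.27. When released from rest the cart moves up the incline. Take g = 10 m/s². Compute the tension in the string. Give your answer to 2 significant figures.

For the cart on the incline: the weight component along the slope is m₁g sin 23° = 2.4 × 10 × 0.3907 = 9.377 N and the normal force is N = m₁g cos 23° = 22.092 N.
Kinetic friction opposes the cart's motion up the incline: f = μN = 0.27 × 22.092 = 5.965 N acting down the slope.
Newton's second law for the cart (up-slope positive): T − 9.377 − 5.965 = 2.4 a. For the hanging bucket (downward positive): 8 × 10 − T = 8 a.
Adding the two equations eliminates T: 64.658 = 10.4 a, so a = 6.2171 m/s².
Then from the hanging bucket's equation, T = 8 × (10 − 6.2171) = 30.263 N.

30 N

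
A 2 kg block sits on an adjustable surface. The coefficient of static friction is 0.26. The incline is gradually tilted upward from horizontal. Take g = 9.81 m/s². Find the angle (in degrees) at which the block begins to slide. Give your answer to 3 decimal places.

14.574°

At the threshold of sliding, static friction is at its maximum μ_s N and exactly balances the weight component along the incline: mg sin θ = μ_s mg cos θ.
Hence tan θ = μ_s = 0.26, so θ = arctan(0.26) = 14.5742°.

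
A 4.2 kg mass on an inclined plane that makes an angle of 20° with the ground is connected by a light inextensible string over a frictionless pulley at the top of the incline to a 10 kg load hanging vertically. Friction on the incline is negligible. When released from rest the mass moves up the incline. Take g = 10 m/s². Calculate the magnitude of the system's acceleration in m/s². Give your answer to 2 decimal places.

For the mass on the incline: the weight component along the slope is m₁g sin 20° = 4.2 × 10 × 0.3420 = 14.364 N and the normal force is N = m₁g cos 20° = 39.467 N.
Newton's second law for the mass (up-slope positive): T − 14.364 = 4.2 a. For the hanging load (downward positive): 10 × 10 − T = 10 a.
Adding the two equations eliminates T: 85.636 = 14.2 a, so a = 6.0307 m/s².

6.03 m/s²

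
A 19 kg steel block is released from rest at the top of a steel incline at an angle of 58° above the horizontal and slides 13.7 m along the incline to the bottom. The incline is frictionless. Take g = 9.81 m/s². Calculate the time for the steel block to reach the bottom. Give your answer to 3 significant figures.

1.81 s

The weight component along the incline is mg sin 58° = 158.068 N and the normal force is N = mg cos 58° = 98.772 N.
With no friction, a = g sin 58° = 8.3194 m/s².
Starting from rest, L = ½at², so t = √(2L/a) = √(2 × 13.7 / 8.3194) = 1.8148 s.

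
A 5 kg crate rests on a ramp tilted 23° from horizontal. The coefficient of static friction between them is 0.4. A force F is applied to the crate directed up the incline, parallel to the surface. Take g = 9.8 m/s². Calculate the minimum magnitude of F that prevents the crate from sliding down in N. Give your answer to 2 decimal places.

1.10 N

The normal force is N = mg cos 23° = 45.105 N. With F at its minimum the crate is on the verge of sliding down, so static friction is at its maximum μ_s N = 0.4 × 45.105 = 18.042 N and acts up the slope.
Equilibrium along the incline: F + μ_s N = mg sin 23°, so F = 19.146 − 18.042 = 1.104 N.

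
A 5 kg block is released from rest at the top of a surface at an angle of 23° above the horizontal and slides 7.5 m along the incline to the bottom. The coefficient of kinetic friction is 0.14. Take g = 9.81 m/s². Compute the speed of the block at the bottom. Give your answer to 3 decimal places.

The weight component along the incline is mg sin 23° = 19.165 N and the normal force is N = mg cos 23° = 45.151 N.
Friction up the slope is f = μN = 0.14 × 45.151 = 6.321 N, so the net downslope force is 19.165 − 6.321 = 12.844 N and a = 12.844 / 5 = 2.5688 m/s².
Starting from rest over a distance of 7.5 m, v² = 2aL = 2 × 2.5688 × 7.5 = 38.5320, so v = 6.2074 m/s.

6.207 m/s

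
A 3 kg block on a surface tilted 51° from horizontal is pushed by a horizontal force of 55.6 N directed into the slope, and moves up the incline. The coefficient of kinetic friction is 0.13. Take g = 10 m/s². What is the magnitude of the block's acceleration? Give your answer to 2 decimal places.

1.20 m/s²

The horizontal push has components F cos 51° = 55.6 × 0.6293 = 34.989 N up the incline and F sin 51° = 55.6 × 0.7771 = 43.207 N pressing into the surface.
The normal force is therefore N = mg cos 51° + F sin 51° = 18.879 + 43.207 = 62.086 N, and kinetic friction down the slope is μN = 0.13 × 62.086 = 8.071 N.
Along the incline: F cos 51° − mg sin 51° − μN = ma, so 34.989 − 23.313 − 8.071 = 3 a, giving a = 1.2017 m/s².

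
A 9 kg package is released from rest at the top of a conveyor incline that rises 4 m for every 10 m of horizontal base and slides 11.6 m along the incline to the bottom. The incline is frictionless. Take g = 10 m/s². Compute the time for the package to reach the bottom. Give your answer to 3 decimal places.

2.499 s

The weight component along the incline is mg sin 21.80° = 33.425 N and the normal force is N = mg cos 21.80° = 83.563 N.
With no friction, a = g sin 21.80° = 3.7139 m/s².
Starting from rest, L = ½at², so t = √(2L/a) = √(2 × 11.6 / 3.7139) = 2.4994 s.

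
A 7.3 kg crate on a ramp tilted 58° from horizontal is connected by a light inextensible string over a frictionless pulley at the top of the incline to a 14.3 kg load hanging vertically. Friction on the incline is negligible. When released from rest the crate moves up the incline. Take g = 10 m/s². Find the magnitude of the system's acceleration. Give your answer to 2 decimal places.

For the crate on the incline: the weight component along the slope is m₁g sin 58° = 7.3 × 10 × 0.8480 = 61.904 N and the normal force is N = m₁g cos 58° = 38.684 N.
Newton's second law for the crate (up-slope positive): T − 61.904 = 7.3 a. For the hanging load (downward positive): 14.3 × 10 − T = 14.3 a.
Adding the two equations eliminates T: 81.096 = 21.6 a, so a = 3.7544 m/s².

3.75 m/s²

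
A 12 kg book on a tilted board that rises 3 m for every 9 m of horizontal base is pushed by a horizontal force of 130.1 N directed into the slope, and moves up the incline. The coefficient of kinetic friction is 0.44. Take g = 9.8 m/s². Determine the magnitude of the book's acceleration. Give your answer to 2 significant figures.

1.6 m/s²

The horizontal push has components F cos 18.43° = 130.1 × 0.9487 = 123.426 N up the incline and F sin 18.43° = 130.1 × 0.3162 = 41.138 N pressing into the surface.
The normal force is therefore N = mg cos 18.43° + F sin 18.43° = 111.567 + 41.138 = 152.705 N, and kinetic friction down the slope is μN = 0.44 × 152.705 = 67.190 N.
Along the incline: F cos 18.43° − mg sin 18.43° − μN = ma, so 123.426 − 37.185 − 67.190 = 12 a, giving a = 1.5876 m/s².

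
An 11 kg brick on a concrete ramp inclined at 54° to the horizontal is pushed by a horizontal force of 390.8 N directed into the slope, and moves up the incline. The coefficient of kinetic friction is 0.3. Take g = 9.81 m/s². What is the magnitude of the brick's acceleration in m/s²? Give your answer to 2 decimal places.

2.59 m/s²

The horizontal push has components F cos 54° = 390.8 × 0.5878 = 229.712 N up the incline and F sin 54° = 390.8 × 0.8090 = 316.157 N pressing into the surface.
The normal force is therefore N = mg cos 54° + F sin 54° = 63.429 + 316.157 = 379.586 N, and kinetic friction down the slope is μN = 0.3 × 379.586 = 113.876 N.
Along the incline: F cos 54° − mg sin 54° − μN = ma, so 229.712 − 87.299 − 113.876 = 11 a, giving a = 2.5943 m/s².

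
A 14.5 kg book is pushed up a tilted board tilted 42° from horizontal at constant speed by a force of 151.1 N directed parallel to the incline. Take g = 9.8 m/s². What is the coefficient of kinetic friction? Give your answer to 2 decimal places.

At constant speed ΣF = 0 along the incline. The applied 151.1 N acts up the slope; the weight component mg sin 42° = 95.083 N and kinetic friction μN both act down the slope.
So 151.1 = 95.083 + μ × 105.601, giving μ = (151.1 − 95.083) / 105.601 = 0.5305.

0.53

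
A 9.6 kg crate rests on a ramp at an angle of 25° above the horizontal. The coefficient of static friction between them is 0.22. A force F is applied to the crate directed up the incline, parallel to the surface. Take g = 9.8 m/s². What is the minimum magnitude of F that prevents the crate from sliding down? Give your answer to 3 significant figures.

The normal force is N = mg cos 25° = 85.265 N. With F at its minimum the crate is on the verge of sliding down, so static friction is at its maximum μ_s N = 0.22 × 85.265 = 18.758 N and acts up the slope.
Equilibrium along the incline: F + μ_s N = mg sin 25°, so F = 39.760 − 18.758 = 21.002 N.

21.0 N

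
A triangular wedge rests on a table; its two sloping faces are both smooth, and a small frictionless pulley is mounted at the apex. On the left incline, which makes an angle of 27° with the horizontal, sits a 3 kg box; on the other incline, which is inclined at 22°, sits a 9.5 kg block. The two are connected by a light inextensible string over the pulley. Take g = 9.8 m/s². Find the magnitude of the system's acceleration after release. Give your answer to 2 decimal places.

Resolve each weight along its own incline: the 3 kg mass has component 3 × 9.8 × sin 27° = 13.347 N down its slope, and the 9.5 kg mass has 9.5 × 9.8 × sin 22° = 34.876 N down its slope.
The 9.5 kg side's 34.876 N exceeds the other side's 13.347 N, so that mass slides down and the 3 kg mass slides up. Taking that direction as positive, Newton's second law for the whole system gives 34.876 − 13.347 = (3 + 9.5) a, so a = 21.529 / 12.5 = 1.7223 m/s².

1.72 m/s²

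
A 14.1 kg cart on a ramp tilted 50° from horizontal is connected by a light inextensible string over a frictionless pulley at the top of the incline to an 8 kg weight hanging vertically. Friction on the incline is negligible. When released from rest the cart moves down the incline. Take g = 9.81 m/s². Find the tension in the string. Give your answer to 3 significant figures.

For the cart on the incline: the weight component along the slope is m₁g sin 50° = 14.1 × 9.81 × 0.7660 = 105.954 N and the normal force is N = m₁g cos 50° = 88.911 N.
Newton's second law for the cart (down-slope positive): 105.954 − T = 14.1 a. For the hanging weight (upward positive): T − 8 × 9.81 = 8 a.
Adding the two equations eliminates T: 27.474 = 22.1 a, so a = 1.2432 m/s².
Then from the hanging weight's equation, T = 8 × (9.81 + 1.2432) = 88.426 N.

88.4 N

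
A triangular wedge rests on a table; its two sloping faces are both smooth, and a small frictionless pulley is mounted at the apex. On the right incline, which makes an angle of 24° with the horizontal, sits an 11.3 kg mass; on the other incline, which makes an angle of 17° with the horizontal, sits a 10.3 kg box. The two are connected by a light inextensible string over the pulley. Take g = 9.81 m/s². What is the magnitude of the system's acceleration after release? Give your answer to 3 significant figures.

0.720 m/s²

Resolve each weight along its own incline: the 11.3 kg mass has component 11.3 × 9.81 × sin 24° = 45.088 N down its slope, and the 10.3 kg mass has 10.3 × 9.81 × sin 17° = 29.542 N down its slope.
The 11.3 kg side's 45.088 N exceeds the other side's 29.542 N, so that mass slides down and the 10.3 kg mass slides up. Taking that direction as positive, Newton's second law for the whole system gives 45.088 − 29.542 = (11.3 + 10.3) a, so a = 15.546 / 21.6 = 0.7197 m/s².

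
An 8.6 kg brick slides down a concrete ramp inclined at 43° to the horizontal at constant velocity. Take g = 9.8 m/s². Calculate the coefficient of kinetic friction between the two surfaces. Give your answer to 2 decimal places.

0.93

At constant velocity the net force along the incline is zero: mg sin 43° = μ mg cos 43°.
So μ = tan 43° = 0.6820 / 0.7314 = 0.9325.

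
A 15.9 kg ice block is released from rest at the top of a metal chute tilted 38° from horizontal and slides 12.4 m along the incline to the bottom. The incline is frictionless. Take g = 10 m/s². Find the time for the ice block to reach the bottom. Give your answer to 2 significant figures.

2.0 s

The weight component along the incline is mg sin 38° = 97.890 N and the normal force is N = mg cos 38° = 125.294 N.
With no friction, a = g sin 38° = 6.1566 m/s².
Starting from rest, L = ½at², so t = √(2L/a) = √(2 × 12.4 / 6.1566) = 2.0070 s.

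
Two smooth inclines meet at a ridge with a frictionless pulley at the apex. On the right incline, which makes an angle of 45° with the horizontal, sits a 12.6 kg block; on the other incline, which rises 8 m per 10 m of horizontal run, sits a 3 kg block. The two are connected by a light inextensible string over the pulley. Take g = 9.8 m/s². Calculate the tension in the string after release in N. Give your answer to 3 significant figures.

Resolve each weight along its own incline: the 12.6 kg mass has component 12.6 × 9.8 × sin 45° = 87.314 N down its slope, and the 3 kg mass has 3 × 9.8 × sin 38.66° = 18.366 N down its slope.
The 12.6 kg side's 87.314 N exceeds the other side's 18.366 N, so that mass slides down and the 3 kg mass slides up. Taking that direction as positive, Newton's second law for the whole system gives 87.314 − 18.366 = (12.6 + 3) a, so a = 68.948 / 15.6 = 4.4197 m/s².
For the 3 kg mass (up-slope positive): T − 18.366 = 3 × 4.4197, so T = 31.625 N.

31.6 N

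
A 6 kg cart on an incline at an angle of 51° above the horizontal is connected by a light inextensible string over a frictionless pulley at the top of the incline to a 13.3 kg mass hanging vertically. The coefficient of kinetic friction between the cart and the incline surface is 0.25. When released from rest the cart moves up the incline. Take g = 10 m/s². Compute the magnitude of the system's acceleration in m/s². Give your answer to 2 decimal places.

3.99 m/s²

For the cart on the incline: the weight component along the slope is m₁g sin 51° = 6 × 10 × 0.7771 = 46.626 N and the normal force is N = m₁g cos 51° = 37.759 N.
Kinetic friction opposes the cart's motion up the incline: f = μN = 0.25 × 37.759 = 9.440 N acting down the slope.
Newton's second law for the cart (up-slope positive): T − 46.626 − 9.440 = 6 a. For the hanging mass (downward positive): 13.3 × 10 − T = 13.3 a.
Adding the two equations eliminates T: 76.934 = 19.3 a, so a = 3.9862 m/s².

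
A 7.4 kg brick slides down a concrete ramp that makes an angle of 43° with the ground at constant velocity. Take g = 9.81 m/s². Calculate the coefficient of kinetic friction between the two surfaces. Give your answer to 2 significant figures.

0.93

At constant velocity the net force along the incline is zero: mg sin 43° = μ mg cos 43°.
So μ = tan 43° = 0.6820 / 0.7314 = 0.9325.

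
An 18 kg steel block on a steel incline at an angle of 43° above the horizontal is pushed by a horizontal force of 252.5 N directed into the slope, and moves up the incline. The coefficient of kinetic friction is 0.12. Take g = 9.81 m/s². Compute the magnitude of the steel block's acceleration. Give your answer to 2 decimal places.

The horizontal push has components F cos 43° = 252.5 × 0.7314 = 184.679 N up the incline and F sin 43° = 252.5 × 0.6820 = 172.205 N pressing into the surface.
The normal force is therefore N = mg cos 43° + F sin 43° = 129.151 + 172.205 = 301.356 N, and kinetic friction down the slope is μN = 0.12 × 301.356 = 36.163 N.
Along the incline: F cos 43° − mg sin 43° − μN = ma, so 184.679 − 120.428 − 36.163 = 18 a, giving a = 1.5604 m/s².

1.56 m/s²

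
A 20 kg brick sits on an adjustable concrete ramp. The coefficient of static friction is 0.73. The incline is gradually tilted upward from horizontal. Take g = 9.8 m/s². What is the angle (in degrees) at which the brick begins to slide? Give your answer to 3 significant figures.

At the threshold of sliding, static friction is at its maximum μ_s N and exactly balances the weight component along the incline: mg sin θ = μ_s mg cos θ.
Hence tan θ = μ_s = 0.73, so θ = arctan(0.73) = 36.1294°.

36.1°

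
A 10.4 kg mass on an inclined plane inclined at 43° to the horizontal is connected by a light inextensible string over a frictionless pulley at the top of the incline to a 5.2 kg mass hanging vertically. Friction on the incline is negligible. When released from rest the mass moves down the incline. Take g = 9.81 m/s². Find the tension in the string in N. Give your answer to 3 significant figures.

57.2 N

For the mass on the incline: the weight component along the slope is m₁g sin 43° = 10.4 × 9.81 × 0.6820 = 69.580 N and the normal force is N = m₁g cos 43° = 74.616 N.
Newton's second law for the mass (down-slope positive): 69.580 − T = 10.4 a. For the hanging mass (upward positive): T − 5.2 × 9.81 = 5.2 a.
Adding the two equations eliminates T: 18.568 = 15.6 a, so a = 1.1903 m/s².
Then from the hanging mass's equation, T = 5.2 × (9.81 + 1.1903) = 57.202 N.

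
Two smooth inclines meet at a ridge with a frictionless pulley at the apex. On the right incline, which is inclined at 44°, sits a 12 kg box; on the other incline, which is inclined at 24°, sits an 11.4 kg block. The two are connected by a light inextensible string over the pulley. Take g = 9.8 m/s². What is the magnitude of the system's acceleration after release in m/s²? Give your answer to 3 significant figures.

1.55 m/s²

Resolve each weight along its own incline: the 12 kg mass has component 12 × 9.8 × sin 44° = 81.692 N down its slope, and the 11.4 kg mass has 11.4 × 9.8 × sin 24° = 45.441 N down its slope.
The 12 kg side's 81.692 N exceeds the other side's 45.441 N, so that mass slides down and the 11.4 kg mass slides up. Taking that direction as positive, Newton's second law for the whole system gives 81.692 − 45.441 = (12 + 11.4) a, so a = 36.251 / 23.4 = 1.5492 m/s².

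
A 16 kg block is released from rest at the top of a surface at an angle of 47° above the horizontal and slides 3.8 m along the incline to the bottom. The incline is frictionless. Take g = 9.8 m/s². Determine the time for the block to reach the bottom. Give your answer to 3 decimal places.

1.030 s

The weight component along the incline is mg sin 47° = 114.676 N and the normal force is N = mg cos 47° = 106.937 N.
With no friction, a = g sin 47° = 7.1673 m/s².
Starting from rest, L = ½at², so t = √(2L/a) = √(2 × 3.8 / 7.1673) = 1.0297 s.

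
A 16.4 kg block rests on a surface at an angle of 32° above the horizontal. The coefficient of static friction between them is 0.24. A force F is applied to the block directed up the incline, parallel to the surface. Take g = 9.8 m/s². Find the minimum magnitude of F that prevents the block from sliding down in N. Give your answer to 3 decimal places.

52.457 N

The normal force is N = mg cos 32° = 136.298 N. With F at its minimum the block is on the verge of sliding down, so static friction is at its maximum μ_s N = 0.24 × 136.298 = 32.712 N and acts up the slope.
Equilibrium along the incline: F + μ_s N = mg sin 32°, so F = 85.169 − 32.712 = 52.457 N.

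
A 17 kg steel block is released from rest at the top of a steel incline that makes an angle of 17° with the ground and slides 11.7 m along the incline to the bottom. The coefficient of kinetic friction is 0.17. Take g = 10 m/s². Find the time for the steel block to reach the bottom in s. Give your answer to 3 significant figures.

The weight component along the incline is mg sin 17° = 49.703 N and the normal force is N = mg cos 17° = 162.572 N.
Friction up the slope is f = μN = 0.17 × 162.572 = 27.637 N, so the net downslope force is 49.703 − 27.637 = 22.066 N and a = 22.066 / 17 = 1.2980 m/s².
Starting from rest, L = ½at², so t = √(2L/a) = √(2 × 11.7 / 1.2980) = 4.2459 s.

4.25 s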